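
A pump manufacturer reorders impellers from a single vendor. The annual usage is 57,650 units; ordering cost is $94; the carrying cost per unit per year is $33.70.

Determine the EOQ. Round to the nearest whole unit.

567 units

Optimal lot size Q* = (2 × 57,650 × $94 / $33.7)^½ ≈ 567.11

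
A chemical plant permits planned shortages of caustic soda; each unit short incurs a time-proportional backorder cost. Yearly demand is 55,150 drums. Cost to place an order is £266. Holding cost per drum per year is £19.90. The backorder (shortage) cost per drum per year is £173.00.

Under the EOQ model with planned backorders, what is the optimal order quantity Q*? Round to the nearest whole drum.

Basic EOQ = √(2·55,150·266/19.9) = 1,214.233
Backorder adjustment √((H+b)/b) = √((19.9+173)/173) = 1.0559
Q* = 1,214.233 × 1.0559 ≈ 1,282.17

1,282 drums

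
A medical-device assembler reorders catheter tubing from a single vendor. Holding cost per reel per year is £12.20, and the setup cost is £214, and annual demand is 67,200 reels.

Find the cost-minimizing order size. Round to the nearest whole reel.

Q* = √(2·D·S / H) = √(2·67,200·214 / 12.2) = √2,357,508.2 ≈ 1,535.42

1,535 reels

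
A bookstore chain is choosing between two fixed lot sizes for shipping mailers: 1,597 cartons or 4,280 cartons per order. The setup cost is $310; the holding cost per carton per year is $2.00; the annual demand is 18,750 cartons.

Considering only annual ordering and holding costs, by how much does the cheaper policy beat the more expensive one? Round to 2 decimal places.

$401.42

TC(Q) = (D/Q)S + (Q/2)H
TC(1,597) = (18,750/1,597)×310 + (1,597/2)×2 = $5,236.64
TC(4,280) = (18,750/4,280)×310 + (4,280/2)×2 = $5,638.06
Lots of 1,597 are cheaper by $401.42.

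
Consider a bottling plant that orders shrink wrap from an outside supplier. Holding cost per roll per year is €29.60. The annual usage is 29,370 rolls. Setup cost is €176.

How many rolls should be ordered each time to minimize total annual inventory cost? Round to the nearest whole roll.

2DS/H = 2·29,370·176/29.6 = 349,264.86
EOQ = √349,264.86 ≈ 590.99

591 rolls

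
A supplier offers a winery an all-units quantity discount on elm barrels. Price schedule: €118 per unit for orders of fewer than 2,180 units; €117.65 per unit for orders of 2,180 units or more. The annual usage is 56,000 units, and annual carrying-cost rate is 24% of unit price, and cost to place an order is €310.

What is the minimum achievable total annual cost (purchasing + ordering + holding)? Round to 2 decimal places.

H₁ = 24%×€118 = €28.3200;  H₂ = 24%×€117.65 = €28.2360
EOQ₁ = √(2×56,000×310/28.3200) = 1,107.24  (< 2,180, feasible at tier 1)
EOQ₂ = √(2×56,000×310/28.2360) = 1,108.89  (< 2,180 → use Q = 2,180 at tier-2 price)
TC(tier 1 (EOQ₁), Q≈1,107.2) = €6,639,357.14
TC(tier 2, Q≈2,180.0) = €6,627,140.54
Minimum at tier 2: €6,627,140.54

€6,627,140.54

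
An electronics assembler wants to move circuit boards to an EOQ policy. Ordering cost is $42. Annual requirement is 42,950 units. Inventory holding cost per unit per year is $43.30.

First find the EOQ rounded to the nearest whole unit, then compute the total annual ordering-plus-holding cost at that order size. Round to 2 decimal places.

$12,498.72

2DS/H = 2·42,950·42/43.3 = 83,321.02
EOQ = √83,321.02 ≈ 288.65 → Q = 289 units
Ordering: D/Q × S = 42,950/289 × $42 = $6,241.87
Holding:  Q/2 × H = 289/2 × $43.3 = $6,256.85
Total = $6,241.87 + $6,256.85 = $12,498.72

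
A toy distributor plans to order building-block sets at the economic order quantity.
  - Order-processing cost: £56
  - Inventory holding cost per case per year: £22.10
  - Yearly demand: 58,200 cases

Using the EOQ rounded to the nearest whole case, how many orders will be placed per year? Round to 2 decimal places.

107.18 orders per year

Q* = √(2·D·S / H) = √(2·58,200·56 / 22.1) = √294,950.2 ≈ 543.09 → Q = 543
Orders per year = D/Q = 58,200 / 543 = 107.182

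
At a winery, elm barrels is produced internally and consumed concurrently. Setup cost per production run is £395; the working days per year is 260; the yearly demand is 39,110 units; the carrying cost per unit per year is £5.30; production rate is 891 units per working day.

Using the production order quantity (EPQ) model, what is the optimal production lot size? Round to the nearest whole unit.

Daily demand d = 39,110/260 = 150.423; p = 891; 1 − d/p = 0.83117
EPQ = √(2DS / (H(1 − d/p)))
    = √(2 × 39,110 × 395 / (5.3 × 0.83117)) ≈ 2,648.34

2,648 units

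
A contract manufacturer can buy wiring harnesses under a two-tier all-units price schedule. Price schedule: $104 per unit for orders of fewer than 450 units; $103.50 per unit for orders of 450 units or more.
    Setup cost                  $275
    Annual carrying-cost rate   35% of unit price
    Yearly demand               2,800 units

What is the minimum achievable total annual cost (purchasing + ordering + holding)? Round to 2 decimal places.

$298,687.06

H₁ = 35%×$104 = $36.4000;  H₂ = 35%×$103.50 = $36.2250
EOQ₁ = √(2×2,800×275/36.4000) = 205.69  (< 450, feasible at tier 1)
EOQ₂ = √(2×2,800×275/36.2250) = 206.18  (< 450 → use Q = 450 at tier-2 price)
TC(tier 1 (EOQ₁), Q≈205.7) = $298,687.06
TC(tier 2, Q≈450.0) = $299,661.74
Minimum at tier 1 (EOQ₁): $298,687.06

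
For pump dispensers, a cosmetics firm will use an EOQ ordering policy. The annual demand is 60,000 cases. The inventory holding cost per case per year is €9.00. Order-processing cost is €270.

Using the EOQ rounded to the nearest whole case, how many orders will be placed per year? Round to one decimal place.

Optimal lot size Q* = (2 × 60,000 × €270 / €9)^½ ≈ 1,897.37 → Q = 1,897
N = D/Q = 60,000/1,897 ≈ 31.629 orders/yr

31.6 orders per year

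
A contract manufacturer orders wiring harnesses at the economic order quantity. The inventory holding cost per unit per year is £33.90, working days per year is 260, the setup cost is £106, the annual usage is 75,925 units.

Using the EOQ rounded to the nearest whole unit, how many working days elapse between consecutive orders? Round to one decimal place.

2.4 days

Q* = √(2·D·S / H) = √(2·75,925·106 / 33.9) = √474,811.2 ≈ 689.07 → Q = 689 units
Days between orders = 260 / (D/Q) = 260 / 110.196 ≈ 2.359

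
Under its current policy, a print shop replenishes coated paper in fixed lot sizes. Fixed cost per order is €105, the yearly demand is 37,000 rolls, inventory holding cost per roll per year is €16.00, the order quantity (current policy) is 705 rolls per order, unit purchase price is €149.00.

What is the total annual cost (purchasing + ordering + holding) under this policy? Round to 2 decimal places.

Annual ordering cost = (D/Q)·S = (37,000/705) × 105 = €5,510.64
Annual holding cost  = (Q/2)·H = (705/2) × 16 = €5,640.00
Purchase cost = D·C = 37,000 × 149 = €5,513,000.00
Total = €5,510.64 + €5,640.00 + €5,513,000.00 = €5,524,150.64

€5,524,150.64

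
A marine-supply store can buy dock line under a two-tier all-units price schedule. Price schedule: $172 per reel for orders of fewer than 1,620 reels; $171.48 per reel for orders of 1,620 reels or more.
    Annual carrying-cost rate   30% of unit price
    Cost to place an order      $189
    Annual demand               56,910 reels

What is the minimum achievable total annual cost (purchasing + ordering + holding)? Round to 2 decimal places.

H₁ = 30%×$172 = $51.6000;  H₂ = 30%×$171.48 = $51.4440
EOQ₁ = √(2×56,910×189/51.6000) = 645.68  (< 1,620, feasible at tier 1)
EOQ₂ = √(2×56,910×189/51.4440) = 646.66  (< 1,620 → use Q = 1,620 at tier-2 price)
TC(tier 1 (EOQ₁), Q≈645.7) = $9,821,836.94
TC(tier 2, Q≈1,620.0) = $9,807,235.94
Minimum at tier 2: $9,807,235.94

$9,807,235.94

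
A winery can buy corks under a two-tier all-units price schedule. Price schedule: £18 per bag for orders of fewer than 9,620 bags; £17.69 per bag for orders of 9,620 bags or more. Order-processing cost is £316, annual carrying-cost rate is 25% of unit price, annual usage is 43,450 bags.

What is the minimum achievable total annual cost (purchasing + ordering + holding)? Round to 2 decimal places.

£791,329.98

H₁ = 25%×£18 = £4.5000;  H₂ = 25%×£17.69 = £4.4225
EOQ₁ = √(2×43,450×316/4.5000) = 2,470.29  (< 9,620, feasible at tier 1)
EOQ₂ = √(2×43,450×316/4.4225) = 2,491.84  (< 9,620 → use Q = 9,620 at tier-2 price)
TC(tier 1 (EOQ₁), Q≈2,470.3) = £793,216.29
TC(tier 2, Q≈9,620.0) = £791,329.98
Minimum at tier 2: £791,329.98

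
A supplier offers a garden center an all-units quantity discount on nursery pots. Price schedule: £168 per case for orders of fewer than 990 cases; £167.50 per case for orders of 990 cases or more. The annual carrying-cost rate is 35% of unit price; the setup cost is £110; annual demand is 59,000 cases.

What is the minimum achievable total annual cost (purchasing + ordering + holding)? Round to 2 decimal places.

H₁ = 35%×£168 = £58.8000;  H₂ = 35%×£167.50 = £58.6250
EOQ₁ = √(2×59,000×110/58.8000) = 469.84  (< 990, feasible at tier 1)
EOQ₂ = √(2×59,000×110/58.6250) = 470.54  (< 990 → use Q = 990 at tier-2 price)
TC(tier 1 (EOQ₁), Q≈469.8) = £9,939,626.51
TC(tier 2, Q≈990.0) = £9,918,074.93
Minimum at tier 2: £9,918,074.93

£9,918,074.93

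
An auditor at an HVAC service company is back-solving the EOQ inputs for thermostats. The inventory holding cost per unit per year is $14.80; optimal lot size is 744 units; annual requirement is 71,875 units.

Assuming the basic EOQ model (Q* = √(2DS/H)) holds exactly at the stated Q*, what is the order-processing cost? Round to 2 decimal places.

$56.99

EOQ relation: Q² = 2DS/H, so rearrange for the unknown.
S = Q²H / (2D) = 744² × 14.8 / (2 × 71,875) = 56.9901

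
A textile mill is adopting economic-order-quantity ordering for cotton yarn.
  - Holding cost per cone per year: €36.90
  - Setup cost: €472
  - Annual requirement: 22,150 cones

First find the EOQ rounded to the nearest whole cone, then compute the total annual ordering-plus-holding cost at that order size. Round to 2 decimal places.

EOQ = √(2DS/H) = √(2 × 22,150 × 472 / 36.9)
    = √(566,655.83) ≈ 752.77 → Q = 753 cones
Orders/yr = 22,150/753 = 29.416; ordering cost = 29.416 × €472 = €13,884.20
Average inventory = 753/2 = 376.5; holding cost = 376.5 × €36.9 = €13,892.85
Total = €13,884.20 + €13,892.85 = €27,777.05

€27,777.05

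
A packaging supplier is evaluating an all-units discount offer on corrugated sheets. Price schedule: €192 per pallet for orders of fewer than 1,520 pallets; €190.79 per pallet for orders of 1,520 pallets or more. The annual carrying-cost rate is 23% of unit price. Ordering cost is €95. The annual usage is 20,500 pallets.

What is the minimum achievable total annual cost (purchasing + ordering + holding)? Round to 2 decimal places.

H₁ = 23%×€192 = €44.1600;  H₂ = 23%×€190.79 = €43.8817
EOQ₁ = √(2×20,500×95/44.1600) = 296.99  (< 1,520, feasible at tier 1)
EOQ₂ = √(2×20,500×95/43.8817) = 297.93  (< 1,520 → use Q = 1,520 at tier-2 price)
TC(tier 1 (EOQ₁), Q≈297.0) = €3,949,115.00
TC(tier 2, Q≈1,520.0) = €3,945,826.34
Minimum at tier 2: €3,945,826.34

€3,945,826.34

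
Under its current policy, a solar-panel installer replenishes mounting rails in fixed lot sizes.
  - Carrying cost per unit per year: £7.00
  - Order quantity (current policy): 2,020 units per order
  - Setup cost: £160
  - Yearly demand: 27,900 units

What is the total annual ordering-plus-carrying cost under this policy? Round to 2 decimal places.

Annual ordering cost = (D/Q)·S = (27,900/2,020) × 160 = £2,209.90
Annual holding cost  = (Q/2)·H = (2,020/2) × 7 = £7,070.00
Total = £2,209.90 + £7,070.00 = £9,279.90

£9,279.90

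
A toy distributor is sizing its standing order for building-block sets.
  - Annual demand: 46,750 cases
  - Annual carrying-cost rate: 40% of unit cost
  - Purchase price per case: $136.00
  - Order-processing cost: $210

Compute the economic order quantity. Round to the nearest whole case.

H = i·C = 0.4 × $136 = $54.4000 per case-year
Q* = √(2·D·S / H) = √(2·46,750·210 / 54.4) = √360,937.5 ≈ 600.78

601 cases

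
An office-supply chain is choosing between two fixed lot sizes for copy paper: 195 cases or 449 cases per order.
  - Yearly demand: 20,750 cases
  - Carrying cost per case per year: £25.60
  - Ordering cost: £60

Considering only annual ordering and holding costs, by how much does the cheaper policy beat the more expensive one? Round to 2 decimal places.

For each Q, cost = (D/Q)·S + (Q/2)·H.
TC(195) = (20,750/195)×60 + (195/2)×25.6 = £8,880.62
TC(449) = (20,750/449)×60 + (449/2)×25.6 = £8,520.03
Lots of 449 are cheaper by £360.59.

£360.59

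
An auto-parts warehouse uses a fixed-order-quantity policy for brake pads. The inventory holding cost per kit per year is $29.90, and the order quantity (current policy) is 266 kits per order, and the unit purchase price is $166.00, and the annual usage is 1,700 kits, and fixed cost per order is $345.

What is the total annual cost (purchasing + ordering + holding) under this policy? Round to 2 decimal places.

Annual ordering cost = (D/Q)·S = (1,700/266) × 345 = $2,204.89
Annual holding cost  = (Q/2)·H = (266/2) × 29.9 = $3,976.70
Purchase cost = D·C = 1,700 × 166 = $282,200.00
Total = $2,204.89 + $3,976.70 + $282,200.00 = $288,381.59

$288,381.59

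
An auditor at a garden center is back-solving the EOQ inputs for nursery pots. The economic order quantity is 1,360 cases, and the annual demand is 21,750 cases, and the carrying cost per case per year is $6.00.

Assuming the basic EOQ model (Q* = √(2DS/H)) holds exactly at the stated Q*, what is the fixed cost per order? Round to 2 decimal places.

$255.12

EOQ relation: Q² = 2DS/H, so rearrange for the unknown.
S = Q²H / (2D) = 1,360² × 6 / (2 × 21,750) = 255.1172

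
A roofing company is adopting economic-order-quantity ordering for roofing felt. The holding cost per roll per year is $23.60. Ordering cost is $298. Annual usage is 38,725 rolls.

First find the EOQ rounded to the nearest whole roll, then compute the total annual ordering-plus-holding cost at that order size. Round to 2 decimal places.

2DS/H = 2·38,725·298/23.6 = 977,970.34
EOQ = √977,970.34 ≈ 988.92 → Q = 989 rolls
Ordering: D/Q × S = 38,725/989 × $298 = $11,668.40
Holding:  Q/2 × H = 989/2 × $23.6 = $11,670.20
Total = $11,668.40 + $11,670.20 = $23,338.60

$23,338.60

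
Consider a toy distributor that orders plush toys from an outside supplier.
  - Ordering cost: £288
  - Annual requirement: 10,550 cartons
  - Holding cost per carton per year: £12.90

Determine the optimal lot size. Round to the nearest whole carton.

2DS/H = 2·10,550·288/12.9 = 471,069.77
EOQ = √471,069.77 ≈ 686.35

686 cartons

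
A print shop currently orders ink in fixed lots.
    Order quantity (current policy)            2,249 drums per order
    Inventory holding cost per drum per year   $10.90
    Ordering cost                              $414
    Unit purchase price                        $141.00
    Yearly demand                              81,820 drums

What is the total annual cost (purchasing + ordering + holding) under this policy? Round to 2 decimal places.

$11,563,938.62

Ordering: D/Q × S = 81,820/2,249 × $414 = $15,061.57
Holding:  Q/2 × H = 2,249/2 × $10.9 = $12,257.05
Purchase cost = D·C = 81,820 × 141 = $11,536,620.00
Total = $15,061.57 + $12,257.05 + $11,536,620.00 = $11,563,938.62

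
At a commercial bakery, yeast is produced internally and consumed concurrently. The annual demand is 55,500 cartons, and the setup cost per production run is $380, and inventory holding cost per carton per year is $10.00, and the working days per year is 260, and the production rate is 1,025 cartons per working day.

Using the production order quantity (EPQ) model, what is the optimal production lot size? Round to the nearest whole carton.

2,308 cartons

Daily demand d = 55,500/260 = 213.462; p = 1025; 1 − d/p = 0.79174
EPQ = √(2DS / (H(1 − d/p)))
    = √(2 × 55,500 × 380 / (10 × 0.79174)) ≈ 2,308.13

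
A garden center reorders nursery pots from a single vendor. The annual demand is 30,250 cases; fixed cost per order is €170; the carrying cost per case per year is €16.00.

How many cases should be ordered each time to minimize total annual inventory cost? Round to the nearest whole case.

802 cases

Optimal lot size Q* = (2 × 30,250 × €170 / €16)^½ ≈ 801.76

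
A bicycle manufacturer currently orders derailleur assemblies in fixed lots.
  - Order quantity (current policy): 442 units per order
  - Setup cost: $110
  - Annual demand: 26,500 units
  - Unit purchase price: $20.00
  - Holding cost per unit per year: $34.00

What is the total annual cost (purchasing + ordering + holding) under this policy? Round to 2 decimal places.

Ordering: D/Q × S = 26,500/442 × $110 = $6,595.02
Holding:  Q/2 × H = 442/2 × $34 = $7,514.00
Purchase cost = D·C = 26,500 × 20 = $530,000.00
Total = $6,595.02 + $7,514.00 + $530,000.00 = $544,109.02

$544,109.02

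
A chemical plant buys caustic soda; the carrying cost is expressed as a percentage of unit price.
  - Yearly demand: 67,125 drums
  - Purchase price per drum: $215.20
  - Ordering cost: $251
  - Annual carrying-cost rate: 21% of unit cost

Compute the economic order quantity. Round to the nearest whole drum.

864 drums

Holding cost per drum per year: H = 21% × $215.2 = $45.1920
Optimal lot size Q* = (2 × 67,125 × $251 / $45.192)^½ ≈ 863.50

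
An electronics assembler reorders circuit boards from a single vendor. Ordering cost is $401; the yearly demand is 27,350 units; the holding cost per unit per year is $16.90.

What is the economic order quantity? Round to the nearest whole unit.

1,139 units

Q* = √(2·D·S / H) = √(2·27,350·401 / 16.9) = √1,297,911.2 ≈ 1,139.26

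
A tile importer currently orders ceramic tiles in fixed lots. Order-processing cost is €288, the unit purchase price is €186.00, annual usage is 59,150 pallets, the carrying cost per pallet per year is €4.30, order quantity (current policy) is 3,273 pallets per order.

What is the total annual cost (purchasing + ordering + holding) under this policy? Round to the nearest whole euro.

Annual ordering cost = (D/Q)·S = (59,150/3,273) × 288 = €5,204.77
Annual holding cost  = (Q/2)·H = (3,273/2) × 4.3 = €7,036.95
Purchase cost = D·C = 59,150 × 186 = €11,001,900.00
Total = €5,204.77 + €7,036.95 + €11,001,900.00 = €11,014,141.72

€11,014,142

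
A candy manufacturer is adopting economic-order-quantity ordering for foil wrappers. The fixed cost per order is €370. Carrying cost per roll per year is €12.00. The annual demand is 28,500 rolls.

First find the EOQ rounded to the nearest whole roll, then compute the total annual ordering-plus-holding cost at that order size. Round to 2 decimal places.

€15,908.49

EOQ = √(2DS/H) = √(2 × 28,500 × 370 / 12)
    = √(1,757,500.00) ≈ 1,325.71 → Q = 1,326 rolls
Ordering: D/Q × S = 28,500/1,326 × €370 = €7,952.49
Holding:  Q/2 × H = 1,326/2 × €12 = €7,956.00
Total = €7,952.49 + €7,956.00 = €15,908.49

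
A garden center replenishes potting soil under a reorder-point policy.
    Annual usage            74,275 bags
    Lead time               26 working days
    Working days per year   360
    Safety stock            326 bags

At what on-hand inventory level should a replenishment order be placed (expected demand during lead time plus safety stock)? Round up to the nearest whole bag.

5,691 bags

Daily demand d = 74,275 / 360 = 206.319 bags/day
Demand during lead time = 206.319 × 26 = 5,364.31
Reorder point = 5,364.31 + 326 = 5,690.31 → round up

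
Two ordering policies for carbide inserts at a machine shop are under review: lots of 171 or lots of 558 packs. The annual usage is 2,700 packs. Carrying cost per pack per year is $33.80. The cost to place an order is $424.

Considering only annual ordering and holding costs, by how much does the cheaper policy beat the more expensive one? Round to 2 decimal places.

$1,897.18

For each Q, cost = (D/Q)·S + (Q/2)·H.
TC(171) = (2,700/171)×424 + (171/2)×33.8 = $9,584.64
TC(558) = (2,700/558)×424 + (558/2)×33.8 = $11,481.81
Lots of 171 are cheaper by $1,897.18.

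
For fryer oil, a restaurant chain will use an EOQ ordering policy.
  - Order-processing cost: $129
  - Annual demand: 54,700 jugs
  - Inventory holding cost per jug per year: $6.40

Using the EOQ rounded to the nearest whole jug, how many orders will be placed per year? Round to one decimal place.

36.8 orders per year

Optimal lot size Q* = (2 × 54,700 × $129 / $6.4)^½ ≈ 1,484.96 → Q = 1,485
Orders per year = D/Q = 54,700 / 1,485 = 36.835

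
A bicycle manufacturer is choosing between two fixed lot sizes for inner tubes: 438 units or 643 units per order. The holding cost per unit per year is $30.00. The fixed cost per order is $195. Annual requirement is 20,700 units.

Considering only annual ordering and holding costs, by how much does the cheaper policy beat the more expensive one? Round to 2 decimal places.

$136.85

Annual cost at Q: ordering D·S/Q plus holding Q·H/2.
TC(438) = (20,700/438)×195 + (438/2)×30 = $15,785.75
TC(643) = (20,700/643)×195 + (643/2)×30 = $15,922.60
Cheaper: Q = 438.  Difference = $136.85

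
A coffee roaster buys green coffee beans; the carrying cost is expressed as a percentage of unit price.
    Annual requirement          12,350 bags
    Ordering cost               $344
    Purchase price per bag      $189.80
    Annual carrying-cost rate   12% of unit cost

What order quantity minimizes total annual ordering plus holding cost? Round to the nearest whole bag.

611 bags

Holding cost per bag per year: H = 12% × $189.8 = $22.7760
2DS/H = 2·12,350·344/22.776 = 373,059.36
EOQ = √373,059.36 ≈ 610.79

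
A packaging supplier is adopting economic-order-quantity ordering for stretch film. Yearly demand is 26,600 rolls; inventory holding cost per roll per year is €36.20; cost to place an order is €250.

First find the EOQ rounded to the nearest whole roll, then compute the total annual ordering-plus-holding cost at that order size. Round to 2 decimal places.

EOQ = √(2DS/H) = √(2 × 26,600 × 250 / 36.2)
    = √(367,403.31) ≈ 606.14 → Q = 606 rolls
Annual ordering cost = (D/Q)·S = (26,600/606) × 250 = €10,973.60
Annual holding cost  = (Q/2)·H = (606/2) × 36.2 = €10,968.60
Total = €10,973.60 + €10,968.60 = €21,942.20

€21,942.20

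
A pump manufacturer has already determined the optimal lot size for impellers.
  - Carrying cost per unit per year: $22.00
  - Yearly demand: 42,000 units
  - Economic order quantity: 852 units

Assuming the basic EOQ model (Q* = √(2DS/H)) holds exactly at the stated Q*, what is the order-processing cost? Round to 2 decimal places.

$190.12

Since Q* = (2DS/H)^½, squaring gives Q*²·H = 2DS.
S = Q²H / (2D) = 852² × 22 / (2 × 42,000) = 190.1177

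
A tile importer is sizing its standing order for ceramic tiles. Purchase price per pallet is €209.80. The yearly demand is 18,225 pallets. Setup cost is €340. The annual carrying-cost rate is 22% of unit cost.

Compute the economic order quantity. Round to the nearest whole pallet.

Holding cost per pallet per year: H = 22% × €209.8 = €46.1560
Optimal lot size Q* = (2 × 18,225 × €340 / €46.156)^½ ≈ 518.17

518 pallets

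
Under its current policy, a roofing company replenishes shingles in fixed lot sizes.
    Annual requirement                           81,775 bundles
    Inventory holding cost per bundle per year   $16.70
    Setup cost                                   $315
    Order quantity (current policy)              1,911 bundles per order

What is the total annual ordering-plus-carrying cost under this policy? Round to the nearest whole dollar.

Ordering: D/Q × S = 81,775/1,911 × $315 = $13,479.40
Holding:  Q/2 × H = 1,911/2 × $16.7 = $15,956.85
Total = $13,479.40 + $15,956.85 = $29,436.25

$29,436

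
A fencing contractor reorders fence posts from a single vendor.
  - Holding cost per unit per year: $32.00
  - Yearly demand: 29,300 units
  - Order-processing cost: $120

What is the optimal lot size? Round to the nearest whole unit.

469 units

Optimal lot size Q* = (2 × 29,300 × $120 / $32)^½ ≈ 468.77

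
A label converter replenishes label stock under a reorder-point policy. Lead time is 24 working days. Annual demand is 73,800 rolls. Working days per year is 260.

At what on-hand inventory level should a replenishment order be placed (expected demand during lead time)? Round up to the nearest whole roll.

Daily demand d = 73,800 / 260 = 283.846 rolls/day
Demand during lead time = 283.846 × 24 = 6,812.31
Reorder point = 6,812.31 → round up

6,813 rolls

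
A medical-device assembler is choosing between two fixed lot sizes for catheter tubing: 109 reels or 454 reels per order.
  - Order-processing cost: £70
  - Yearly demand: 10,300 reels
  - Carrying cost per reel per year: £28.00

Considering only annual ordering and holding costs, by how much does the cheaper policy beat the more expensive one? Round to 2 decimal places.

£196.57

TC(Q) = (D/Q)S + (Q/2)H
TC(109) = (10,300/109)×70 + (109/2)×28 = £8,140.68
TC(454) = (10,300/454)×70 + (454/2)×28 = £7,944.11
Lots of 454 are cheaper by £196.57.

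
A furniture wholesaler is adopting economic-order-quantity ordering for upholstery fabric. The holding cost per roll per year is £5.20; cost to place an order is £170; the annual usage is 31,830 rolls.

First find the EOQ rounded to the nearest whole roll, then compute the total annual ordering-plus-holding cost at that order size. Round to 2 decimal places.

£7,501.70

Q* = √(2·D·S / H) = √(2·31,830·170 / 5.2) = √2,081,192.3 ≈ 1,442.63 → Q = 1,443 rolls
Annual ordering cost = (D/Q)·S = (31,830/1,443) × 170 = £3,749.90
Annual holding cost  = (Q/2)·H = (1,443/2) × 5.2 = £3,751.80
Total = £3,749.90 + £3,751.80 = £7,501.70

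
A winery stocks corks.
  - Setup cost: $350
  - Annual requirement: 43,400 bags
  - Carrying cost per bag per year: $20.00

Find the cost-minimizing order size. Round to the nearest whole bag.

1,232 bags

EOQ = √(2DS/H) = √(2 × 43,400 × 350 / 20)
    = √(1,519,000.00) ≈ 1,232.48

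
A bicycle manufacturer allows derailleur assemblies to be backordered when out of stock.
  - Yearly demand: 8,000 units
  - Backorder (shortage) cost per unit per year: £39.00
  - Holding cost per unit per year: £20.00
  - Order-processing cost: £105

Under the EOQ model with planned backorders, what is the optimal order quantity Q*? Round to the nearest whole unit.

Q* = √(2DS/H) · √((H + b)/b)
   = √(2 × 8,000 × 105 / 20) · √((20 + 39) / 39)
   = 289.828 × 1.2300 ≈ 356.48

356 units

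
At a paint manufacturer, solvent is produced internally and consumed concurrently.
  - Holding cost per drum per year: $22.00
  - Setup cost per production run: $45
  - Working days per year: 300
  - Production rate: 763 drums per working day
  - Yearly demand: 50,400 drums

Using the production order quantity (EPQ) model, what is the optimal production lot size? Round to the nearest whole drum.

514 drums

Daily demand d = 50,400/300 = 168.000; p = 763; 1 − d/p = 0.77982
EPQ = √(2DS / (H(1 − d/p)))
    = √(2 × 50,400 × 45 / (22 × 0.77982)) ≈ 514.20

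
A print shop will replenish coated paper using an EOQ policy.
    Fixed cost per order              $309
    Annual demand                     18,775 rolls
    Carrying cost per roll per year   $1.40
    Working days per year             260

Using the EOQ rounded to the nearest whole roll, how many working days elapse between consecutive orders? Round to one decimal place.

2DS/H = 2·18,775·309/1.4 = 8,287,821.43
EOQ = √8,287,821.43 ≈ 2,878.86 → Q = 2,879 rolls
Days between orders = 260 / (D/Q) = 260 / 6.521 ≈ 39.869

39.9 days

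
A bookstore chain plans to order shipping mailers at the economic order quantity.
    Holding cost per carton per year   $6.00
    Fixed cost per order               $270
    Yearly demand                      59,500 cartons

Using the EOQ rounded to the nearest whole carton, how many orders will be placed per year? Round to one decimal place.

25.7 orders per year

Q* = √(2·D·S / H) = √(2·59,500·270 / 6) = √5,355,000.0 ≈ 2,314.09 → Q = 2,314
N = D/Q = 59,500/2,314 ≈ 25.713 orders/yr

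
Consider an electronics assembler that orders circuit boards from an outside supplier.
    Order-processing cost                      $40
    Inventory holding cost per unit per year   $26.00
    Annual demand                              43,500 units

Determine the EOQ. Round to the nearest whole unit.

Optimal lot size Q* = (2 × 43,500 × $40 / $26)^½ ≈ 365.85

366 units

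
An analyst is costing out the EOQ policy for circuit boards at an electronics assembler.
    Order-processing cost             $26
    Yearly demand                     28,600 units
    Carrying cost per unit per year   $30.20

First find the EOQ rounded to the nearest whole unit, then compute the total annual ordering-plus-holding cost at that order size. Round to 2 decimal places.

$6,701.75

EOQ = √(2DS/H) = √(2 × 28,600 × 26 / 30.2)
    = √(49,245.03) ≈ 221.91 → Q = 222 units
Annual ordering cost = (D/Q)·S = (28,600/222) × 26 = $3,349.55
Annual holding cost  = (Q/2)·H = (222/2) × 30.2 = $3,352.20
Total = $3,349.55 + $3,352.20 = $6,701.75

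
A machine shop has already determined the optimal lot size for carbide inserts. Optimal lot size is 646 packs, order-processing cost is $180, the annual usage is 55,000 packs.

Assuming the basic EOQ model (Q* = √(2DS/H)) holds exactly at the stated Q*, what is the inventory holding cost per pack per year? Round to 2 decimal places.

EOQ relation: Q² = 2DS/H, so rearrange for the unknown.
H = 2DS / Q² = 2 × 55,000 × 180 / 646² = 47.4461

$47.45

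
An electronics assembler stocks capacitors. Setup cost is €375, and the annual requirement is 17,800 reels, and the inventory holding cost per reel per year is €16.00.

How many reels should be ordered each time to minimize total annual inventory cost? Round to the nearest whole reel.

Q* = √(2·D·S / H) = √(2·17,800·375 / 16) = √834,375.0 ≈ 913.44

913 reels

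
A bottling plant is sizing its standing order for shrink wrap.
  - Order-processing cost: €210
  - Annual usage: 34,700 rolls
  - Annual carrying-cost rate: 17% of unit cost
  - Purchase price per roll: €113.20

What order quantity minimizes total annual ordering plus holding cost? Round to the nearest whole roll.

870 rolls

Holding cost per roll per year: H = 17% × €113.2 = €19.2440
EOQ = √(2DS/H) = √(2 × 34,700 × 210 / 19.244)
    = √(757,326.96) ≈ 870.25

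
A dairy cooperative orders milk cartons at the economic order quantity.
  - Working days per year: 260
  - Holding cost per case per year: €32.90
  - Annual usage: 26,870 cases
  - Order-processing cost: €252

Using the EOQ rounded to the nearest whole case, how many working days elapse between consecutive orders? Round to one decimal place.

6.2 days

2DS/H = 2·26,870·252/32.9 = 411,625.53
EOQ = √411,625.53 ≈ 641.58 → Q = 642 cases
T = Q/D × 260 days = 642/26,870 × 260 = 6.212 days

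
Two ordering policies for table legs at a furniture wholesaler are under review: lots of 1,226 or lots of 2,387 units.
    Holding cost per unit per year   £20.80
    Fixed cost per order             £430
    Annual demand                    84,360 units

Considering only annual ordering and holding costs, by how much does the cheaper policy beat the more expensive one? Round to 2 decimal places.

£2,316.71

Annual cost at Q: ordering D·S/Q plus holding Q·H/2.
TC(1,226) = (84,360/1,226)×430 + (1,226/2)×20.8 = £42,338.33
TC(2,387) = (84,360/2,387)×430 + (2,387/2)×20.8 = £40,021.62
|ΔTC| = |£42,338.33 − £40,021.62| = £2,316.71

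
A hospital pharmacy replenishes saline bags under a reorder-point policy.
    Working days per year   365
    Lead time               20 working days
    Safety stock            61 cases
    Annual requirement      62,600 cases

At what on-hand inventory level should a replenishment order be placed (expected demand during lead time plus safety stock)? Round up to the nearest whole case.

Daily demand d = 62,600 / 365 = 171.507 cases/day
Demand during lead time = 171.507 × 20 = 3,430.14
Reorder point = 3,430.14 + 61 = 3,491.14 → round up

3,492 cases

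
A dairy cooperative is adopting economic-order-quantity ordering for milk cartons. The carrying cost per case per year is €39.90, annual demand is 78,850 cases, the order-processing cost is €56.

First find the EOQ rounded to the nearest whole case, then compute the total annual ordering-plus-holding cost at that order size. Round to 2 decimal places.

€18,771.39

2DS/H = 2·78,850·56/39.9 = 221,333.33
EOQ = √221,333.33 ≈ 470.46 → Q = 470 cases
Orders/yr = 78,850/470 = 167.766; ordering cost = 167.766 × €56 = €9,394.89
Average inventory = 470/2 = 235; holding cost = 235 × €39.9 = €9,376.50
Total = €9,394.89 + €9,376.50 = €18,771.39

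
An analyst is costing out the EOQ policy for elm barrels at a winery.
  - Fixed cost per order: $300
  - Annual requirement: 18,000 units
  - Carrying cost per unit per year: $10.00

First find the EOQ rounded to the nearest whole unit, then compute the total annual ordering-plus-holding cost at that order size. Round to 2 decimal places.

EOQ = √(2DS/H) = √(2 × 18,000 × 300 / 10)
    = √(1,080,000.00) ≈ 1,039.23 → Q = 1,039 units
Annual ordering cost = (D/Q)·S = (18,000/1,039) × 300 = $5,197.31
Annual holding cost  = (Q/2)·H = (1,039/2) × 10 = $5,195.00
Total = $5,197.31 + $5,195.00 = $10,392.31

$10,392.31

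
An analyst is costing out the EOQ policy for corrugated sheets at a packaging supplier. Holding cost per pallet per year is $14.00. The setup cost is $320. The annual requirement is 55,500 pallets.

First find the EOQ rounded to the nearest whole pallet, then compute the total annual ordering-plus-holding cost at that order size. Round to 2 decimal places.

$22,299.78

2DS/H = 2·55,500·320/14 = 2,537,142.86
EOQ = √2,537,142.86 ≈ 1,592.84 → Q = 1,593 pallets
Ordering: D/Q × S = 55,500/1,593 × $320 = $11,148.78
Holding:  Q/2 × H = 1,593/2 × $14 = $11,151.00
Total = $11,148.78 + $11,151.00 = $22,299.78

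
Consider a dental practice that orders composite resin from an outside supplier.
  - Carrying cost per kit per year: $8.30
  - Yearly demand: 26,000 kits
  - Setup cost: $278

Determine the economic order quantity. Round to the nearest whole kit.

2DS/H = 2·26,000·278/8.3 = 1,741,686.75
EOQ = √1,741,686.75 ≈ 1,319.73

1,320 kits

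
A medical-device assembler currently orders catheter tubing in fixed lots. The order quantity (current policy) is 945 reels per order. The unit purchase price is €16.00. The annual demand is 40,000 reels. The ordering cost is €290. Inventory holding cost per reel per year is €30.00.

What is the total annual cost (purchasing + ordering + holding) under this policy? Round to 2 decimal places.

€666,450.13

Orders/yr = 40,000/945 = 42.328; ordering cost = 42.328 × €290 = €12,275.13
Average inventory = 945/2 = 472.5; holding cost = 472.5 × €30 = €14,175.00
Purchase cost = D·C = 40,000 × 16 = €640,000.00
Total = €12,275.13 + €14,175.00 + €640,000.00 = €666,450.13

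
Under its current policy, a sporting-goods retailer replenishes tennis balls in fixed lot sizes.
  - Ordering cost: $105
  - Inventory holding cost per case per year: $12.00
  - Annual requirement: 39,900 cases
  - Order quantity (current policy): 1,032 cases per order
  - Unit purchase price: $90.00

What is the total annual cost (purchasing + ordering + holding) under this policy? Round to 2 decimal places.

Ordering: D/Q × S = 39,900/1,032 × $105 = $4,059.59
Holding:  Q/2 × H = 1,032/2 × $12 = $6,192.00
Purchase cost = D·C = 39,900 × 90 = $3,591,000.00
Total = $4,059.59 + $6,192.00 + $3,591,000.00 = $3,601,251.59

$3,601,251.59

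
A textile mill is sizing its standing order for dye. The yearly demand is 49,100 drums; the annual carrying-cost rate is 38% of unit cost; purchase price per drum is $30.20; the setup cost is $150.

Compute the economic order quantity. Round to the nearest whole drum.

1,133 drums

H = i·C = 0.38 × $30.2 = $11.4760 per drum-year
2DS/H = 2·49,100·150/11.476 = 1,283,548.27
EOQ = √1,283,548.27 ≈ 1,132.94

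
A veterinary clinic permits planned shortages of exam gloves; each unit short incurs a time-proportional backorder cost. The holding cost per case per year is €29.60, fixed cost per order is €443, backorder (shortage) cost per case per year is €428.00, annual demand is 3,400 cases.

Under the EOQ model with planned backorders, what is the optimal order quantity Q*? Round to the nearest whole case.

330 cases

Basic EOQ = √(2·3,400·443/29.6) = 319.015
Backorder adjustment √((H+b)/b) = √((29.6+428)/428) = 1.0340
Q* = 319.015 × 1.0340 ≈ 329.86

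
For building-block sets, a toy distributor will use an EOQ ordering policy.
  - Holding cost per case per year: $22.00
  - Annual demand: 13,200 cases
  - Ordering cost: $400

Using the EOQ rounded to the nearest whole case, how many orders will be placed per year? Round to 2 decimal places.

Optimal lot size Q* = (2 × 13,200 × $400 / $22)^½ ≈ 692.82 → Q = 693
N = D/Q = 13,200/693 ≈ 19.048 orders/yr

19.05 orders per year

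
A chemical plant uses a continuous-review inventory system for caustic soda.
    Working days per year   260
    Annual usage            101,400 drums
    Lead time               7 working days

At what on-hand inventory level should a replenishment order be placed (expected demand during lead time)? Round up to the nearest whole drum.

Daily demand d = 101,400 / 260 = 390.000 drums/day
Demand during lead time = 390.000 × 7 = 2,730.00
Reorder point = 2,730.00 → round up

2,730 drums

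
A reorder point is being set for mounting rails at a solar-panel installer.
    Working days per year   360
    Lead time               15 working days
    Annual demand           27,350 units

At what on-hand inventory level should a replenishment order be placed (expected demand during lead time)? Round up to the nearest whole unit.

Daily demand d = 27,350 / 360 = 75.972 units/day
Demand during lead time = 75.972 × 15 = 1,139.58
Reorder point = 1,139.58 → round up

1,140 units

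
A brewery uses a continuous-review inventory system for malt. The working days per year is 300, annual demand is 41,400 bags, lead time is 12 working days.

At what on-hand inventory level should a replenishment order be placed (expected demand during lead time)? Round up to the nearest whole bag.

1,656 bags

Daily demand d = 41,400 / 300 = 138.000 bags/day
Demand during lead time = 138.000 × 12 = 1,656.00
Reorder point = 1,656.00 → round up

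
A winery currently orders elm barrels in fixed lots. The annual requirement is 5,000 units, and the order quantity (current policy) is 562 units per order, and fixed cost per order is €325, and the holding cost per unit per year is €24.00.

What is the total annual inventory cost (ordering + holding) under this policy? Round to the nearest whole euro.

Annual ordering cost = (D/Q)·S = (5,000/562) × 325 = €2,891.46
Annual holding cost  = (Q/2)·H = (562/2) × 24 = €6,744.00
Total = €2,891.46 + €6,744.00 = €9,635.46

€9,635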